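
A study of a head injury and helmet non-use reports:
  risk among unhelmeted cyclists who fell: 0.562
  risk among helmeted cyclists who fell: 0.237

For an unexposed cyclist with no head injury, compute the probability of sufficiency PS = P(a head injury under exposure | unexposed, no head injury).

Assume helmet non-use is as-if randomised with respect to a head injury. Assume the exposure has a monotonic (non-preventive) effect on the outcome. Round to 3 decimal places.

PS ≈ 0.426

Let p₁ = 0.562, p₀ = 0.237.
Under exogeneity and monotonicity, PS = (p₁ − p₀) / (1 − p₀).
PS = (0.562 − 0.237) / (1 − 0.237) = 0.325 / 0.763 ≈ 0.4260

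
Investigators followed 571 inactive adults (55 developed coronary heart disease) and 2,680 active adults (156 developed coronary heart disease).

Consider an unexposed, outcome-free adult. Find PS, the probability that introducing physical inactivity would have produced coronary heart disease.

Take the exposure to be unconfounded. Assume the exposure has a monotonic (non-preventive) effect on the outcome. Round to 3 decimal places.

PS ≈ 0.040

p₁ = P(outcome | exposed) = 55/571 = 0.096322
p₀ = P(outcome | unexposed) = 156/2680 = 0.058209
Under exogeneity and monotonicity, PS = (p₁ − p₀) / (1 − p₀).
PS = (0.096322 − 0.058209) / (1 − 0.058209) = 0.038113 / 0.94179 ≈ 0.0405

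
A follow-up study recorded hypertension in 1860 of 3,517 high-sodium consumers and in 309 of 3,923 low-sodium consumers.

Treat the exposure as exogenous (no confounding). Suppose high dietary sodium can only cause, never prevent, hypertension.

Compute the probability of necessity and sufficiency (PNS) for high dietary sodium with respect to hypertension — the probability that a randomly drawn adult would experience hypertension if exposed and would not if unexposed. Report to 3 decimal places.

PNS ≈ 0.450

p₁ = P(outcome | exposed) = 1860/3517 = 0.52886
p₀ = P(outcome | unexposed) = 309/3923 = 0.078766
Under exogeneity and monotonicity, PNS = p₁ − p₀.
PNS = 0.52886 − 0.078766 = 0.45009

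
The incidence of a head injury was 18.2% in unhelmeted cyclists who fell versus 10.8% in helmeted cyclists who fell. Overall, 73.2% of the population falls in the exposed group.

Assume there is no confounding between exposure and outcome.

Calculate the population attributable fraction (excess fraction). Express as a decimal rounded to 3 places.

p₁ = 0.182, p₀ = 0.108.
Overall risk P(Y=1) = π·p₁ + (1−π)·p₀ = 0.732×0.182 + 0.268×0.108 = 0.16217.
Under exogeneity, PAF = [P(Y=1) − p₀] / P(Y=1).
PAF = (0.16217 − 0.108) / 0.16217 ≈ 0.3340

PAF ≈ 0.334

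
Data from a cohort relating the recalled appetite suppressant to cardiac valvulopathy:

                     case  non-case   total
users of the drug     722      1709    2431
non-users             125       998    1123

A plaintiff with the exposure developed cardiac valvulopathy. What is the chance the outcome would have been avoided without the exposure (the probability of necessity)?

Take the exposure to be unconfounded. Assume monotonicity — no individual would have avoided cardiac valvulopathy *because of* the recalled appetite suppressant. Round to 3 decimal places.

PN ≈ 0.625

p₁ = P(outcome | exposed) = 722/2431 = 0.297
p₀ = P(outcome | unexposed) = 125/1123 = 0.11131
Under exogeneity and monotonicity, PN = (p₁ − p₀) / p₁.
PN = (0.297 − 0.11131) / 0.297 = 0.18569 / 0.297 ≈ 0.6252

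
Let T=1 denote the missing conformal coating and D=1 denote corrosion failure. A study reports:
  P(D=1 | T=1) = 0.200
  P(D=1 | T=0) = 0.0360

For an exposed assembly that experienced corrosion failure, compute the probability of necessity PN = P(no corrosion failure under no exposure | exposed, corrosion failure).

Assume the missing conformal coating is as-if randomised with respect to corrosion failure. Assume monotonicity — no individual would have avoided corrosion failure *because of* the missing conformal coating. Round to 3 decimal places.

PN ≈ 0.820

Let p₁ = 0.2, p₀ = 0.036.
Under exogeneity and monotonicity, PN = (p₁ − p₀) / p₁.
PN = (0.2 − 0.036) / 0.2 = 0.164 / 0.2 ≈ 0.8200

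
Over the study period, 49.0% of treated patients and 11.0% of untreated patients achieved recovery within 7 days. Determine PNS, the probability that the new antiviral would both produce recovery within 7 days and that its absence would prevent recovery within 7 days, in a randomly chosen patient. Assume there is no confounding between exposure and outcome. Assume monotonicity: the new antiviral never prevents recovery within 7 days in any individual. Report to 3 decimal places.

p₁ = 0.49, p₀ = 0.11.
Under exogeneity and monotonicity, PNS = p₁ − p₀.
PNS = 0.49 − 0.11 = 0.38

PNS ≈ 0.380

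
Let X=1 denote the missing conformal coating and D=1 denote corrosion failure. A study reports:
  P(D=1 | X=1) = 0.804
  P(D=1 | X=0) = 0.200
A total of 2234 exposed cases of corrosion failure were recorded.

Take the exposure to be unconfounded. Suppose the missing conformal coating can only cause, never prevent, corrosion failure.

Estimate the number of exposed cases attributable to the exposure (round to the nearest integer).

about 1678 cases

Let p₁ = 0.804, p₀ = 0.2.
PN = (p₁ − p₀)/p₁ = (0.804 − 0.2) / 0.804 ≈ 0.75124.
Attributable cases ≈ PN × (exposed cases) = 0.75124 × 2234 ≈ 1678.28.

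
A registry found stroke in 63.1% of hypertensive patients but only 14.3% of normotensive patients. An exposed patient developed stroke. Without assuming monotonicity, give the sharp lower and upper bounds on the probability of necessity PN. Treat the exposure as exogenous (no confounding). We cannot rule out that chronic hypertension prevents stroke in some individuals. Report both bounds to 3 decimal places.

p₁ = 0.631, p₀ = 0.143.
Under exogeneity alone the bounds on PN are max{0,(p₁−p₀)/p₁} ≤ PN ≤ min{1,(1−p₀)/p₁}.
  lower = (p₁ − p₀)/p₁ = 0.488 / 0.631 ≈ 0.7734
  upper = min{1, (1 − p₀)/p₁} = 0.857 / 0.631 ≈ 1.3582 → capped at 1

0.773 ≤ PN ≤ 1.000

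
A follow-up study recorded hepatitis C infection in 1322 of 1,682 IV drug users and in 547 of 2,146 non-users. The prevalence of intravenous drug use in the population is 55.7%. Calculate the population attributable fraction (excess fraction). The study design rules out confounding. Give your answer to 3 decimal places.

p₁ = P(outcome | exposed) = 1322/1682 = 0.78597
p₀ = P(outcome | unexposed) = 547/2146 = 0.25489
Overall risk P(Y=1) = π·p₁ + (1−π)·p₀ = 0.557×0.78597 + 0.443×0.25489 = 0.5507.
Under exogeneity, PAF = [P(Y=1) − p₀] / P(Y=1).
PAF = (0.5507 − 0.25489) / 0.5507 ≈ 0.5371

PAF ≈ 0.537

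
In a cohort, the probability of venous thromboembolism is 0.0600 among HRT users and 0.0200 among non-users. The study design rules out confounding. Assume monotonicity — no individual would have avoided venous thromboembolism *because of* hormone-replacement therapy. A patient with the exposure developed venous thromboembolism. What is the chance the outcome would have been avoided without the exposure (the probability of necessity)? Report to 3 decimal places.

Let p₁ = 0.06, p₀ = 0.02.
Under exogeneity and monotonicity, PN = (p₁ − p₀) / p₁.
PN = (0.06 − 0.02) / 0.06 = 0.04 / 0.06 ≈ 0.6667

PN ≈ 0.667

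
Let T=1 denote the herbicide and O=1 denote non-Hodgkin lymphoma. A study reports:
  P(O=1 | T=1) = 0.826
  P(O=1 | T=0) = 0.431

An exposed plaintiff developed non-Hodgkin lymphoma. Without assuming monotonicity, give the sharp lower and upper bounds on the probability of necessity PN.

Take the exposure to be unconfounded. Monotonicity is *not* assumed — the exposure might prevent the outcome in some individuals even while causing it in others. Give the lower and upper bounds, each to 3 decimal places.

Let p₁ = 0.826, p₀ = 0.431.
Under exogeneity alone the bounds on PN are max{0,(p₁−p₀)/p₁} ≤ PN ≤ min{1,(1−p₀)/p₁}.
  lower = (p₁ − p₀)/p₁ = 0.395 / 0.826 ≈ 0.4782
  upper = min{1, (1 − p₀)/p₁} = 0.569 / 0.826 ≈ 0.6889

0.478 ≤ PN ≤ 0.689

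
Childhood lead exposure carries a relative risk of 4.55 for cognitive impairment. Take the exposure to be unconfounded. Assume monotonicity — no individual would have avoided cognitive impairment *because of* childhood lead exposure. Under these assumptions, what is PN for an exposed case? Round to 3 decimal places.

Under exogeneity and monotonicity, PN = (RR − 1) / RR = 1 − 1/RR.
PN = (4.55 − 1) / 4.55 = 3.55 / 4.55 ≈ 0.7802

PN ≈ 0.780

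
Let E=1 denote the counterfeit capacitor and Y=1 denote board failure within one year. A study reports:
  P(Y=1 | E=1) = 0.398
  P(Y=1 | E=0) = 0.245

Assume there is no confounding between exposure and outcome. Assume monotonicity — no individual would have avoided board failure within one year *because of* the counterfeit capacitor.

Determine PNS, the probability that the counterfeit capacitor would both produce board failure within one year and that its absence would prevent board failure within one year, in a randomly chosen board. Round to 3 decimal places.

PNS ≈ 0.153

Let p₁ = 0.398, p₀ = 0.245.
Under exogeneity and monotonicity, PNS = p₁ − p₀.
PNS = 0.398 − 0.245 = 0.153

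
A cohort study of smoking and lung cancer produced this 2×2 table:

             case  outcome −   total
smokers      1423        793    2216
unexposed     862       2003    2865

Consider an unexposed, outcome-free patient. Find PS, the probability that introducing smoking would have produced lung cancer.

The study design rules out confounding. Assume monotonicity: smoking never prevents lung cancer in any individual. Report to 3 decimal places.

p₁ = P(outcome | exposed) = 1423/2216 = 0.64215
p₀ = P(outcome | unexposed) = 862/2865 = 0.30087
Under exogeneity and monotonicity, PS = (p₁ − p₀) / (1 − p₀).
PS = (0.64215 − 0.30087) / (1 − 0.30087) = 0.34128 / 0.69913 ≈ 0.4881

PS ≈ 0.488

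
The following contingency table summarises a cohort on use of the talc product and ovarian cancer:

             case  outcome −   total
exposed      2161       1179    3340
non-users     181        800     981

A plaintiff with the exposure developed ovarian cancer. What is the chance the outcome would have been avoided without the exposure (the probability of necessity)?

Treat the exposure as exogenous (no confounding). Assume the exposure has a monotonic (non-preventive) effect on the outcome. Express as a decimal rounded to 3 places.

p₁ = P(outcome | exposed) = 2161/3340 = 0.64701
p₀ = P(outcome | unexposed) = 181/981 = 0.18451
Under exogeneity and monotonicity, PN = (p₁ − p₀) / p₁.
PN = (0.64701 − 0.18451) / 0.64701 = 0.4625 / 0.64701 ≈ 0.7148

PN ≈ 0.715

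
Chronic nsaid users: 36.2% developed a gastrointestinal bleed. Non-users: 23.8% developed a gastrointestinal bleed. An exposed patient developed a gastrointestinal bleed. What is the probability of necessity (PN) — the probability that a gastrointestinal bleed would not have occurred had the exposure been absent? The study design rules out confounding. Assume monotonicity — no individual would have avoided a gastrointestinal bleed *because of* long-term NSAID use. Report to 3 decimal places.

p₁ = 0.362, p₀ = 0.238.
Under exogeneity and monotonicity, PN = (p₁ − p₀) / p₁.
PN = (0.362 − 0.238) / 0.362 = 0.124 / 0.362 ≈ 0.3425

PN ≈ 0.343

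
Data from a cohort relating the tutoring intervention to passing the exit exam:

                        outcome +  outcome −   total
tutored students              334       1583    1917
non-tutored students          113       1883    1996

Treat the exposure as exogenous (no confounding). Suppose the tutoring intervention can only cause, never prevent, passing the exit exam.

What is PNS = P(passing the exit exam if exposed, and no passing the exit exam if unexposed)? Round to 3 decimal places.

PNS ≈ 0.118

p₁ = P(outcome | exposed) = 334/1917 = 0.17423
p₀ = P(outcome | unexposed) = 113/1996 = 0.056613
Under exogeneity and monotonicity, PNS = p₁ − p₀.
PNS = 0.17423 − 0.056613 = 0.11762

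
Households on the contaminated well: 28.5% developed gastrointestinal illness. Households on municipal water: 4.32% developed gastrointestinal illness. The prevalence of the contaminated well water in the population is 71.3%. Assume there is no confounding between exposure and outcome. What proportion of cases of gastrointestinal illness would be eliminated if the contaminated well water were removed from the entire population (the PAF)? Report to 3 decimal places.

PAF ≈ 0.800

p₁ = 0.285, p₀ = 0.0432.
Overall risk P(Y=1) = π·p₁ + (1−π)·p₀ = 0.713×0.285 + 0.287×0.0432 = 0.2156.
Under exogeneity, PAF = [P(Y=1) − p₀] / P(Y=1).
PAF = (0.2156 − 0.0432) / 0.2156 ≈ 0.7996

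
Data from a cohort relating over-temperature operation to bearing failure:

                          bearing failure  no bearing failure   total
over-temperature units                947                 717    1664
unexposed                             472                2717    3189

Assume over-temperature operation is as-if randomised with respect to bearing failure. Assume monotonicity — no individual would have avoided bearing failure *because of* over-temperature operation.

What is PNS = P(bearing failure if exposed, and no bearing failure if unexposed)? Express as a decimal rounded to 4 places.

p₁ = P(outcome | exposed) = 947/1664 = 0.56911
p₀ = P(outcome | unexposed) = 472/3189 = 0.14801
Under exogeneity and monotonicity, PNS = p₁ − p₀.
PNS = 0.56911 − 0.14801 = 0.4211

PNS ≈ 0.4211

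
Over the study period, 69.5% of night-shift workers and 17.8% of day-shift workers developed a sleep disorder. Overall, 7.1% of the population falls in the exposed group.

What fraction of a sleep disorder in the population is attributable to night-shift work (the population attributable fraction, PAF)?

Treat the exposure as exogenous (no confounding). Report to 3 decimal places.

p₁ = 0.695, p₀ = 0.178.
Overall risk P(Y=1) = π·p₁ + (1−π)·p₀ = 0.071×0.695 + 0.929×0.178 = 0.21471.
Under exogeneity, PAF = [P(Y=1) − p₀] / P(Y=1).
PAF = (0.21471 − 0.178) / 0.21471 ≈ 0.1710

PAF ≈ 0.171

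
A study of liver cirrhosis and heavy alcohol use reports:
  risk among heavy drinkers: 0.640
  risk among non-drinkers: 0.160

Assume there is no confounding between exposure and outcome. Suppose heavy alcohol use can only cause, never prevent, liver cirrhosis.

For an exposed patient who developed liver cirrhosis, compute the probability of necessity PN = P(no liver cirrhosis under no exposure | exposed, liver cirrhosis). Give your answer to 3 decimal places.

Let p₁ = 0.64, p₀ = 0.16.
Under exogeneity and monotonicity, PN = (p₁ − p₀) / p₁.
PN = (0.64 − 0.16) / 0.64 = 0.48 / 0.64 ≈ 0.7500

PN ≈ 0.750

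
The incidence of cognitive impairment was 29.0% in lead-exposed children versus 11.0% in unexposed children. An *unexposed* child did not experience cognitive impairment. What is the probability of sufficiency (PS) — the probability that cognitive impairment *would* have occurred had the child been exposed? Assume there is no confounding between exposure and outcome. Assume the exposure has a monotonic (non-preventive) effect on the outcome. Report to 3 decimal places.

p₁ = 0.29, p₀ = 0.11.
Under exogeneity and monotonicity, PS = (p₁ − p₀) / (1 − p₀).
PS = (0.29 − 0.11) / (1 − 0.11) = 0.18 / 0.89 ≈ 0.2022

PS ≈ 0.202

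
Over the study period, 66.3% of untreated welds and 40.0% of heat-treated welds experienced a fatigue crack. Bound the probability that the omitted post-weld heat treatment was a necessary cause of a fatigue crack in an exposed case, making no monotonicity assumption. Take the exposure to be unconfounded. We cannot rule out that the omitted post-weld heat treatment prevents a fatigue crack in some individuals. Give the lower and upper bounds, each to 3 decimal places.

p₁ = 0.663, p₀ = 0.4.
Under exogeneity alone the bounds on PN are max{0,(p₁−p₀)/p₁} ≤ PN ≤ min{1,(1−p₀)/p₁}.
  lower = (p₁ − p₀)/p₁ = 0.263 / 0.663 ≈ 0.3967
  upper = min{1, (1 − p₀)/p₁} = 0.6 / 0.663 ≈ 0.9050

0.397 ≤ PN ≤ 0.905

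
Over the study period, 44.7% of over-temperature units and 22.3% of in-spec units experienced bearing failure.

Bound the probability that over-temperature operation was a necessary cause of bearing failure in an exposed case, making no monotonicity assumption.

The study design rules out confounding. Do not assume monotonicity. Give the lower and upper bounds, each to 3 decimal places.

0.501 ≤ PN ≤ 1.000

p₁ = 0.447, p₀ = 0.223.
Under exogeneity alone the bounds on PN are max{0,(p₁−p₀)/p₁} ≤ PN ≤ min{1,(1−p₀)/p₁}.
  lower = (p₁ − p₀)/p₁ = 0.224 / 0.447 ≈ 0.5011
  upper = min{1, (1 − p₀)/p₁} = 0.777 / 0.447 ≈ 1.7383 → capped at 1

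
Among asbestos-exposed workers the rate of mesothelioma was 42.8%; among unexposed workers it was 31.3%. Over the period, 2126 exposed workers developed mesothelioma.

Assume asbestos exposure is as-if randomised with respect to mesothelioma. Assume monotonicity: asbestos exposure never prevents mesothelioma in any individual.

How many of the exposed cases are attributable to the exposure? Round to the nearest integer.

about 571 cases

p₁ = 0.428, p₀ = 0.313.
PN = (p₁ − p₀)/p₁ = (0.428 − 0.313) / 0.428 ≈ 0.26869.
Attributable cases ≈ PN × (exposed cases) = 0.26869 × 2126 ≈ 571.24.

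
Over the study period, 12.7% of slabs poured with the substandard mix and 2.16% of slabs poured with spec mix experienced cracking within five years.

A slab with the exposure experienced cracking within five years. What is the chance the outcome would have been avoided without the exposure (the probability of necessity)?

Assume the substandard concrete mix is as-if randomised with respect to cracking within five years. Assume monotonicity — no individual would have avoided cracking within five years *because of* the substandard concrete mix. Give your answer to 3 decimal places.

PN ≈ 0.830

p₁ = 0.127, p₀ = 0.0216.
Under exogeneity and monotonicity, PN = (p₁ − p₀) / p₁.
PN = (0.127 − 0.0216) / 0.127 = 0.1054 / 0.127 ≈ 0.8299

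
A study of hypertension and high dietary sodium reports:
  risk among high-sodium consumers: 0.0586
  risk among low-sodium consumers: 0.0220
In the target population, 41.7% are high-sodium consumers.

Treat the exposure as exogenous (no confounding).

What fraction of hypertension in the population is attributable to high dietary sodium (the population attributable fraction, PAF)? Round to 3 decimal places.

Let p₁ = 0.0586, p₀ = 0.022.
Overall risk P(Y=1) = π·p₁ + (1−π)·p₀ = 0.417×0.0586 + 0.583×0.022 = 0.037262.
Under exogeneity, PAF = [P(Y=1) − p₀] / P(Y=1).
PAF = (0.037262 − 0.022) / 0.037262 ≈ 0.4096

PAF ≈ 0.410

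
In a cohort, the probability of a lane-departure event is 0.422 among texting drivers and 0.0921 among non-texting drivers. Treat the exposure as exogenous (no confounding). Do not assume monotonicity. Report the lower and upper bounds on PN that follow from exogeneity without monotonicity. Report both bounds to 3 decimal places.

Let p₁ = 0.422, p₀ = 0.0921.
Under exogeneity alone the bounds on PN are max{0,(p₁−p₀)/p₁} ≤ PN ≤ min{1,(1−p₀)/p₁}.
  lower = (p₁ − p₀)/p₁ = 0.3299 / 0.422 ≈ 0.7818
  upper = min{1, (1 − p₀)/p₁} = 0.9079 / 0.422 ≈ 2.1514 → capped at 1

0.782 ≤ PN ≤ 1.000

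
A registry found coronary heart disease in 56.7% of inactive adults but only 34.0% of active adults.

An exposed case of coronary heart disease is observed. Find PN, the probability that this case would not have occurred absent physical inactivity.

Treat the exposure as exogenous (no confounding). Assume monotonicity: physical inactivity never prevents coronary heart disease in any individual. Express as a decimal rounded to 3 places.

PN ≈ 0.400

p₁ = 0.567, p₀ = 0.34.
Under exogeneity and monotonicity, PN = (p₁ − p₀) / p₁.
PN = (0.567 − 0.34) / 0.567 = 0.227 / 0.567 ≈ 0.4004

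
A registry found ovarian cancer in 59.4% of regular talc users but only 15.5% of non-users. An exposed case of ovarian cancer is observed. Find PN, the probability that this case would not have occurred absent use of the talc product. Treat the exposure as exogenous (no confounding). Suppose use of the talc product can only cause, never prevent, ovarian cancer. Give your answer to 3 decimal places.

PN ≈ 0.739

p₁ = 0.594, p₀ = 0.155.
Under exogeneity and monotonicity, PN = (p₁ − p₀) / p₁.
PN = (0.594 − 0.155) / 0.594 = 0.439 / 0.594 ≈ 0.7391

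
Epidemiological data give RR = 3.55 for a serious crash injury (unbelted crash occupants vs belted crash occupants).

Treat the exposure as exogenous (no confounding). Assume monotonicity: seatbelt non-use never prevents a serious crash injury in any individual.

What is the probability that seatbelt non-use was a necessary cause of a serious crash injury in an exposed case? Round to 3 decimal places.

PN ≈ 0.718

Under exogeneity and monotonicity, PN = (RR − 1) / RR = 1 − 1/RR.
PN = (3.55 − 1) / 3.55 = 2.55 / 3.55 ≈ 0.7183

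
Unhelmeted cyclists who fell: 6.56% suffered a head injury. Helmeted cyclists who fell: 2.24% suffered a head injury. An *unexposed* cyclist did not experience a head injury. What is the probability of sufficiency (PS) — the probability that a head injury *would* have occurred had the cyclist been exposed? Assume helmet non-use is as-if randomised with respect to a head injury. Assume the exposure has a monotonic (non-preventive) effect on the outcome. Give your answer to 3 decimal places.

PS ≈ 0.044

p₁ = 0.0656, p₀ = 0.0224.
Under exogeneity and monotonicity, PS = (p₁ − p₀) / (1 − p₀).
PS = (0.0656 − 0.0224) / (1 − 0.0224) = 0.0432 / 0.9776 ≈ 0.0442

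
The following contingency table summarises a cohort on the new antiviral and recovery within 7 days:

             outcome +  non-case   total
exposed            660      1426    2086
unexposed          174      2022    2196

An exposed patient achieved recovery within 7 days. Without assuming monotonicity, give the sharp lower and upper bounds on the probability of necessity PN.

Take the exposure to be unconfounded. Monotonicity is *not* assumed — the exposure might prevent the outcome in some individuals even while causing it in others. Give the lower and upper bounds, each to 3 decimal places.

0.750 ≤ PN ≤ 1.000

p₁ = P(outcome | exposed) = 660/2086 = 0.3164
p₀ = P(outcome | unexposed) = 174/2196 = 0.079235
Under exogeneity alone the bounds on PN are max{0,(p₁−p₀)/p₁} ≤ PN ≤ min{1,(1−p₀)/p₁}.
  lower = (p₁ − p₀)/p₁ = 0.23716 / 0.3164 ≈ 0.7496
  upper = min{1, (1 − p₀)/p₁} = 0.92077 / 0.3164 ≈ 2.9102 → capped at 1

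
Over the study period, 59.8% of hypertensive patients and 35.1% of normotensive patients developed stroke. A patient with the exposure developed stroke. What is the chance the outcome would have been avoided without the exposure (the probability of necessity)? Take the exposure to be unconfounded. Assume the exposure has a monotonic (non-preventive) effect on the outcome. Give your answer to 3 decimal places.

p₁ = 0.598, p₀ = 0.351.
Under exogeneity and monotonicity, PN = (p₁ − p₀) / p₁.
PN = (0.598 − 0.351) / 0.598 = 0.247 / 0.598 ≈ 0.4130

PN ≈ 0.413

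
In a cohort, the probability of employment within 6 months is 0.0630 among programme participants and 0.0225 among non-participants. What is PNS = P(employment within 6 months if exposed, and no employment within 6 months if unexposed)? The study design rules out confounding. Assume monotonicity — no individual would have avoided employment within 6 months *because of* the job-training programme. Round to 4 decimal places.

Let p₁ = 0.063, p₀ = 0.0225.
Under exogeneity and monotonicity, PNS = p₁ − p₀.
PNS = 0.063 − 0.0225 = 0.0405

PNS ≈ 0.0405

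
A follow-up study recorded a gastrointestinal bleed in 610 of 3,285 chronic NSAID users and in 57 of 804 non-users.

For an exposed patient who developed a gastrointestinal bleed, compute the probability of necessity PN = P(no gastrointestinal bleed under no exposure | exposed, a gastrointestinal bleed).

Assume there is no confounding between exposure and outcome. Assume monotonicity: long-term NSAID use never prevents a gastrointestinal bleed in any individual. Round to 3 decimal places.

p₁ = P(outcome | exposed) = 610/3285 = 0.18569
p₀ = P(outcome | unexposed) = 57/804 = 0.070896
Under exogeneity and monotonicity, PN = (p₁ − p₀) / p₁.
PN = (0.18569 − 0.070896) / 0.18569 = 0.1148 / 0.18569 ≈ 0.6182

PN ≈ 0.618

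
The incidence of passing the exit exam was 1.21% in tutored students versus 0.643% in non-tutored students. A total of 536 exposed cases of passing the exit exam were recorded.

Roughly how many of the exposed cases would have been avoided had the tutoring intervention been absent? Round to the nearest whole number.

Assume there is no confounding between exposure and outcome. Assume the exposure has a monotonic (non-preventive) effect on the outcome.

p₁ = 0.0121, p₀ = 0.00643.
PN = (p₁ − p₀)/p₁ = (0.0121 − 0.00643) / 0.0121 ≈ 0.46860.
Attributable cases ≈ PN × (exposed cases) = 0.46860 × 536 ≈ 251.17.

about 251 cases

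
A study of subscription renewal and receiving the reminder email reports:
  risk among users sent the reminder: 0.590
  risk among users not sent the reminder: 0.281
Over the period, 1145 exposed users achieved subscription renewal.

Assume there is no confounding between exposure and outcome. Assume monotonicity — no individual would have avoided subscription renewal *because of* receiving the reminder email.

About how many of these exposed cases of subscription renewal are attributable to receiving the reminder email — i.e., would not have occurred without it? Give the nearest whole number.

about 600 cases

Let p₁ = 0.59, p₀ = 0.281.
PN = (p₁ − p₀)/p₁ = (0.59 − 0.281) / 0.59 ≈ 0.52373.
Attributable cases ≈ PN × (exposed cases) = 0.52373 × 1145 ≈ 599.67.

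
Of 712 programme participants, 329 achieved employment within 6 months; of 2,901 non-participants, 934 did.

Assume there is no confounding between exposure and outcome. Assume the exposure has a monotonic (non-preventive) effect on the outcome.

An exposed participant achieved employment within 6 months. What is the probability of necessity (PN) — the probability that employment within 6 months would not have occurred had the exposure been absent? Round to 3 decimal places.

p₁ = P(outcome | exposed) = 329/712 = 0.46208
p₀ = P(outcome | unexposed) = 934/2901 = 0.32196
Under exogeneity and monotonicity, PN = (p₁ − p₀) / p₁.
PN = (0.46208 − 0.32196) / 0.46208 = 0.14012 / 0.46208 ≈ 0.3032

PN ≈ 0.303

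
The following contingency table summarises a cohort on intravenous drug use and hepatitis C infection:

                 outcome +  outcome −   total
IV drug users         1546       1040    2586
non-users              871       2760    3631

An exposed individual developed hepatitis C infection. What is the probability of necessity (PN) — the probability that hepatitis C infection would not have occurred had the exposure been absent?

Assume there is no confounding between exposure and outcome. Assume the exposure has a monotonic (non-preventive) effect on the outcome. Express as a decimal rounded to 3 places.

PN ≈ 0.599

p₁ = P(outcome | exposed) = 1546/2586 = 0.59783
p₀ = P(outcome | unexposed) = 871/3631 = 0.23988
Under exogeneity and monotonicity, PN = (p₁ − p₀) / p₁.
PN = (0.59783 − 0.23988) / 0.59783 = 0.35796 / 0.59783 ≈ 0.5988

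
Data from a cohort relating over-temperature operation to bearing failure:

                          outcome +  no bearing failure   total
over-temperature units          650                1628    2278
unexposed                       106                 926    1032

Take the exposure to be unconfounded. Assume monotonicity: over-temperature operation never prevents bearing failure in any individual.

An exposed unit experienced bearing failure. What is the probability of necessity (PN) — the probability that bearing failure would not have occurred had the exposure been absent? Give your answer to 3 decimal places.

p₁ = P(outcome | exposed) = 650/2278 = 0.28534
p₀ = P(outcome | unexposed) = 106/1032 = 0.10271
Under exogeneity and monotonicity, PN = (p₁ − p₀)/p₁.
PN = (0.28534 − 0.10271) / 0.28534 ≈ 0.6400

PN ≈ 0.640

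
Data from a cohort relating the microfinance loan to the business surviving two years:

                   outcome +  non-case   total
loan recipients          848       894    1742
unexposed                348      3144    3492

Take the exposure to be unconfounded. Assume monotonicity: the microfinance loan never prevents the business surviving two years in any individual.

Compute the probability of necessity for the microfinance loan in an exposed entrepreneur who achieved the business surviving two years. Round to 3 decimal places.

PN ≈ 0.795

p₁ = P(outcome | exposed) = 848/1742 = 0.4868
p₀ = P(outcome | unexposed) = 348/3492 = 0.099656
Under exogeneity and monotonicity, PN = (p₁ − p₀)/p₁.
PN = (0.4868 − 0.099656) / 0.4868 ≈ 0.7953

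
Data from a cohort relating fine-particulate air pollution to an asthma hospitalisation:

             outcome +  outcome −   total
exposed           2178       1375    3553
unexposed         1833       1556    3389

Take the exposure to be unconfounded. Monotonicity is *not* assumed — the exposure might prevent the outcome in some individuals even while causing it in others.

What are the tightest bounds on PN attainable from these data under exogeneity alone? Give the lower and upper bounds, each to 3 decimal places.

p₁ = P(outcome | exposed) = 2178/3553 = 0.613
p₀ = P(outcome | unexposed) = 1833/3389 = 0.54087
Under exogeneity alone the bounds on PN are max{0,(p₁−p₀)/p₁} ≤ PN ≤ min{1,(1−p₀)/p₁}.
  lower = (p₁ − p₀)/p₁ = 0.072136 / 0.613 ≈ 0.1177
  upper = min{1, (1 − p₀)/p₁} = 0.45913 / 0.613 ≈ 0.7490

0.118 ≤ PN ≤ 0.749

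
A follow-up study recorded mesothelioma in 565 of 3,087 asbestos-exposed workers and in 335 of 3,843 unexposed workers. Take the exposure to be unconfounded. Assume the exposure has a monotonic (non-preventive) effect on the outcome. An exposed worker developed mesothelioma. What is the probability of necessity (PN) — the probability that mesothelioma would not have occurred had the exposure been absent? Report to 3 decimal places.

PN ≈ 0.524

p₁ = P(outcome | exposed) = 565/3087 = 0.18303
p₀ = P(outcome | unexposed) = 335/3843 = 0.087171
Under exogeneity and monotonicity, PN = (p₁ − p₀) / p₁.
PN = (0.18303 − 0.087171) / 0.18303 = 0.095854 / 0.18303 ≈ 0.5237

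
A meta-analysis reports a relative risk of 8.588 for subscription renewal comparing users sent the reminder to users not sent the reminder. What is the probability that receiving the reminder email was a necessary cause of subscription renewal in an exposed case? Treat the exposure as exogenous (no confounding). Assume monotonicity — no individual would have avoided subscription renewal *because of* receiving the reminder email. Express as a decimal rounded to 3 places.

Under exogeneity and monotonicity, PN = (RR − 1) / RR = 1 − 1/RR.
PN = (8.588 − 1) / 8.588 = 7.588 / 8.588 ≈ 0.8836

PN ≈ 0.884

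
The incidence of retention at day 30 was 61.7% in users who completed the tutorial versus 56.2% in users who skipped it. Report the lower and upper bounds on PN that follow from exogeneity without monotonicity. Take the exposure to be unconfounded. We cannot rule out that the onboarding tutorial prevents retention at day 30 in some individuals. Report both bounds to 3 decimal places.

0.089 ≤ PN ≤ 0.710

p₁ = 0.617, p₀ = 0.562.
Under exogeneity alone the bounds on PN are max{0,(p₁−p₀)/p₁} ≤ PN ≤ min{1,(1−p₀)/p₁}.
  lower = (p₁ − p₀)/p₁ = 0.055 / 0.617 ≈ 0.0891
  upper = min{1, (1 − p₀)/p₁} = 0.438 / 0.617 ≈ 0.7099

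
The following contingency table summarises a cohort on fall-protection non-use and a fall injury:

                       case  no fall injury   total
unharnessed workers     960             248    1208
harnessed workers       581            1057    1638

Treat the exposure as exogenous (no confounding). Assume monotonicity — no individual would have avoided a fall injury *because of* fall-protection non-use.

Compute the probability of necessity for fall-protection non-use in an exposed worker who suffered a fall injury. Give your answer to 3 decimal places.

p₁ = P(outcome | exposed) = 960/1208 = 0.7947
p₀ = P(outcome | unexposed) = 581/1638 = 0.3547
Under exogeneity and monotonicity, PN = (p₁ − p₀)/p₁.
PN = (0.7947 − 0.3547) / 0.7947 ≈ 0.5537

PN ≈ 0.554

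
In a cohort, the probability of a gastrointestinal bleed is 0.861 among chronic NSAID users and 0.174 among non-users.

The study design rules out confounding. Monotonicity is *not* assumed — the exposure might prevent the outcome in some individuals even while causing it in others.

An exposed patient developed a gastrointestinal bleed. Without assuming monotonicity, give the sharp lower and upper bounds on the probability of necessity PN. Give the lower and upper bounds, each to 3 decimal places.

0.798 ≤ PN ≤ 0.959

Let p₁ = 0.861, p₀ = 0.174.
Under exogeneity alone the bounds on PN are max{0,(p₁−p₀)/p₁} ≤ PN ≤ min{1,(1−p₀)/p₁}.
  lower = (p₁ − p₀)/p₁ = 0.687 / 0.861 ≈ 0.7979
  upper = min{1, (1 − p₀)/p₁} = 0.826 / 0.861 ≈ 0.9593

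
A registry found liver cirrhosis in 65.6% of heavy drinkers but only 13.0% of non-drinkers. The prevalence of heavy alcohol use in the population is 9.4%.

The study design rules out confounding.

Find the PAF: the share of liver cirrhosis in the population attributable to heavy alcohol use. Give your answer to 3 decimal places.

p₁ = 0.656, p₀ = 0.13.
Overall risk P(Y=1) = π·p₁ + (1−π)·p₀ = 0.094×0.656 + 0.906×0.13 = 0.17944.
Under exogeneity, PAF = [P(Y=1) − p₀] / P(Y=1).
PAF = (0.17944 − 0.13) / 0.17944 ≈ 0.2755

PAF ≈ 0.276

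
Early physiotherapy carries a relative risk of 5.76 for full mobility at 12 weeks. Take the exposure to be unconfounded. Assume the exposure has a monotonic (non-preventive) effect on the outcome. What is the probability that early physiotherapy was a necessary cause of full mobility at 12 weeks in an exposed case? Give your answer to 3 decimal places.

PN ≈ 0.826

Under exogeneity and monotonicity, PN = (RR − 1) / RR = 1 − 1/RR.
PN = (5.76 − 1) / 5.76 = 4.76 / 5.76 ≈ 0.8264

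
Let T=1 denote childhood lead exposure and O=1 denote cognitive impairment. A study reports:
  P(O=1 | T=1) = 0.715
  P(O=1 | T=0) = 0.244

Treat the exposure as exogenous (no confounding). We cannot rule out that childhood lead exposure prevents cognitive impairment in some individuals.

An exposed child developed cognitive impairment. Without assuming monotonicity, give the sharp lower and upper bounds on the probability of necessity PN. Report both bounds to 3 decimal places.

0.659 ≤ PN ≤ 1.000

Let p₁ = 0.715, p₀ = 0.244.
Under exogeneity alone the bounds on PN are max{0,(p₁−p₀)/p₁} ≤ PN ≤ min{1,(1−p₀)/p₁}.
  lower = (p₁ − p₀)/p₁ = 0.471 / 0.715 ≈ 0.6587
  upper = min{1, (1 − p₀)/p₁} = 0.756 / 0.715 ≈ 1.0573 → capped at 1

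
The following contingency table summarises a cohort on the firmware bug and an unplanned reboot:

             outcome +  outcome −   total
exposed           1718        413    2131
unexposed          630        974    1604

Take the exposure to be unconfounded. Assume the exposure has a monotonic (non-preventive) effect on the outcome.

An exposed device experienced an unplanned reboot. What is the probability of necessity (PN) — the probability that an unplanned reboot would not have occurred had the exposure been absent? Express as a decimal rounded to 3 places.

PN ≈ 0.513

p₁ = P(outcome | exposed) = 1718/2131 = 0.80619
p₀ = P(outcome | unexposed) = 630/1604 = 0.39277
Under exogeneity and monotonicity, PN = (p₁ − p₀) / p₁.
PN = (0.80619 − 0.39277) / 0.80619 = 0.41343 / 0.80619 ≈ 0.5128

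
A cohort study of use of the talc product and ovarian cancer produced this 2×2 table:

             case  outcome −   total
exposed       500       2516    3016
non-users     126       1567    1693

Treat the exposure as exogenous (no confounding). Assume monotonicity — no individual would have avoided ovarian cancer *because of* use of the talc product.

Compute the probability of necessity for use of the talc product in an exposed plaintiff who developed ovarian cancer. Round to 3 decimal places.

p₁ = P(outcome | exposed) = 500/3016 = 0.16578
p₀ = P(outcome | unexposed) = 126/1693 = 0.074424
Under exogeneity and monotonicity, PN = (p₁ − p₀)/p₁.
PN = (0.16578 − 0.074424) / 0.16578 ≈ 0.5511

PN ≈ 0.551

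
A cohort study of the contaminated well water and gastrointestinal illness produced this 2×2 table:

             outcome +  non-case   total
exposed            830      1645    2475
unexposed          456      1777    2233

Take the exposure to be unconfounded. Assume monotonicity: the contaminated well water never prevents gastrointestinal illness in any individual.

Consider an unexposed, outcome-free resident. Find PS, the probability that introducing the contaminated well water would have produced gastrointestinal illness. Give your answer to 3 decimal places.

PS ≈ 0.165

p₁ = P(outcome | exposed) = 830/2475 = 0.33535
p₀ = P(outcome | unexposed) = 456/2233 = 0.20421
Under exogeneity and monotonicity, PS = (p₁ − p₀)/(1 − p₀).
PS = (0.33535 − 0.20421) / 0.79579 ≈ 0.1648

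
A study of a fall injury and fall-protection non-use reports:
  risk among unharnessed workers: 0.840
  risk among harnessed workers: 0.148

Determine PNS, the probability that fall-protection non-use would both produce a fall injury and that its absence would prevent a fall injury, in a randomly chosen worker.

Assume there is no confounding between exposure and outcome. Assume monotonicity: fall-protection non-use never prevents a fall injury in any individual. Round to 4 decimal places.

Let p₁ = 0.84, p₀ = 0.148.
Under exogeneity and monotonicity, PNS = p₁ − p₀.
PNS = 0.84 − 0.148 = 0.692

PNS ≈ 0.6920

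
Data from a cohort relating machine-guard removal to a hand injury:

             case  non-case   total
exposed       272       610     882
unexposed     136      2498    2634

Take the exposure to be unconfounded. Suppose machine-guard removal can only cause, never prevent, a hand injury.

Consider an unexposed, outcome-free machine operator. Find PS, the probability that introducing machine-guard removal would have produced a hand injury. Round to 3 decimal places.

PS ≈ 0.271

p₁ = P(outcome | exposed) = 272/882 = 0.30839
p₀ = P(outcome | unexposed) = 136/2634 = 0.051632
Under exogeneity and monotonicity, PS = (p₁ − p₀)/(1 − p₀).
PS = (0.30839 − 0.051632) / 0.94837 ≈ 0.2707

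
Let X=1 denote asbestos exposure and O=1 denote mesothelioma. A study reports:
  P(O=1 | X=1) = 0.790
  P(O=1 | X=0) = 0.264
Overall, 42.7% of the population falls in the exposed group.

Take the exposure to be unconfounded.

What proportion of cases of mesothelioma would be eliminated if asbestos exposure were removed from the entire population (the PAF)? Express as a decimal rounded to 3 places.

Let p₁ = 0.79, p₀ = 0.264.
Overall risk P(Y=1) = π·p₁ + (1−π)·p₀ = 0.427×0.79 + 0.573×0.264 = 0.4886.
Under exogeneity, PAF = [P(Y=1) − p₀] / P(Y=1).
PAF = (0.4886 − 0.264) / 0.4886 ≈ 0.4597

PAF ≈ 0.460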